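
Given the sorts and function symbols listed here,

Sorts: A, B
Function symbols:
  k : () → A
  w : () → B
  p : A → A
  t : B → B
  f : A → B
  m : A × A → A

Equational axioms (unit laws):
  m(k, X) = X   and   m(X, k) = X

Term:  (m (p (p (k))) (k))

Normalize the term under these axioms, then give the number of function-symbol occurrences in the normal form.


1. (m (p (p (k))) (k))  →  (p (p (k)))
normal form: (p (p (k)))

size = 3


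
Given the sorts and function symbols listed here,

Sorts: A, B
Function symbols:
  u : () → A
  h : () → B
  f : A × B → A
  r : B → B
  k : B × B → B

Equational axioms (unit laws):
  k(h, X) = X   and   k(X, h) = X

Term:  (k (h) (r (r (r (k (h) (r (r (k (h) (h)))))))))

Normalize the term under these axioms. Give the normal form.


normal form = (r (r (r (r (r (h))))))

1. (k (h) (r (r (r (k (h) (r (r (k (h) (h)))))))))  →  (r (r (r (k (h) (r (r (k (h) (h))))))))
2. (r (r (r (k (h) (r (r (k (h) (h))))))))  →  (r (r (r (r (r (k (h) (h)))))))
3. (r (r (r (r (r (k (h) (h)))))))  →  (r (r (r (r (r (h))))))


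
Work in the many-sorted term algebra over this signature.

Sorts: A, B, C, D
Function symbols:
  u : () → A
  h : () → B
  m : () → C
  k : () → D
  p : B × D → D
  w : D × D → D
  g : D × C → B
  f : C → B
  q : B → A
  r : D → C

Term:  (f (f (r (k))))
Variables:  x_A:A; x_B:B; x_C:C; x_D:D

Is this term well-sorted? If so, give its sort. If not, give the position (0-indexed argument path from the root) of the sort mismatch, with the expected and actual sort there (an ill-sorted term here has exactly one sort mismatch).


      (k) : D
    (r (k)) : C
  (f (r (k))) : B
(f (f (r (k)))) : ✗ arg 0 at [0] has sort B, expected C

ill-sorted at position [0]: expected C, got B


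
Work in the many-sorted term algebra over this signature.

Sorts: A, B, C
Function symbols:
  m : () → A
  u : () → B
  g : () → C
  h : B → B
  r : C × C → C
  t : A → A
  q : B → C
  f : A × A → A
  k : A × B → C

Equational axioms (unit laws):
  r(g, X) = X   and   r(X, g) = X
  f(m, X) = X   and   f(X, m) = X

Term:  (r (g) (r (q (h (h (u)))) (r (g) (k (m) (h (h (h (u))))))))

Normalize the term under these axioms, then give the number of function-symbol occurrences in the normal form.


1. (r (g) (r (q (h (h (u)))) (r (g) (k (m) (h (h (h (u))))))))  →  (r (q (h (h (u)))) (r (g) (k (m) (h (h (h (u)))))))
2. (r (q (h (h (u)))) (r (g) (k (m) (h (h (h (u)))))))  →  (r (q (h (h (u)))) (k (m) (h (h (h (u))))))
normal form: (r (q (h (h (u)))) (k (m) (h (h (h (u))))))

size = 11


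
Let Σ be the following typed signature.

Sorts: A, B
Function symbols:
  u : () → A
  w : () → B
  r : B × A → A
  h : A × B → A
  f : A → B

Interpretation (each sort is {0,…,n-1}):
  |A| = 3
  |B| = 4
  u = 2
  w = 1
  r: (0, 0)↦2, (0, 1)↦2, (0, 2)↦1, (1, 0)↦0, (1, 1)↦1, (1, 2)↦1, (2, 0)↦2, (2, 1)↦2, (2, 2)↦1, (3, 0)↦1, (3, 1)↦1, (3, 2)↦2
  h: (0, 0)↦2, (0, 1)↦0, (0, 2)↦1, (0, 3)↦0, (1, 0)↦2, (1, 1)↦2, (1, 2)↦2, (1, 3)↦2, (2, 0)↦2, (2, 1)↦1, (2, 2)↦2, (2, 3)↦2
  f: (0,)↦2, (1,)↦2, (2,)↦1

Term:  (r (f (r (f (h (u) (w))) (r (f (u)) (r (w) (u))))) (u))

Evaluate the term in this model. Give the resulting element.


value = 1

  u = 2
  w = 1
  (h (u) (w)) = h(2, 1) = 1
  (f (h (u) (w))) = f(1,) = 2
  u = 2
  (f (u)) = f(2,) = 1
  w = 1
  u = 2
  (r (w) (u)) = r(1, 2) = 1
  (r (f (u)) (r (w) (u))) = r(1, 1) = 1
  (r (f (h (u) (w))) (r (f (u)) (r (w) (u)))) = r(2, 1) = 2
  (f (r (f (h (u) (w))) (r (f (u)) (r (w) (u))))) = f(2,) = 1
  u = 2
  (r (f (r (f (h (u) (w))) (r (f (u)) (r (w) (u))))) (u)) = r(1, 2) = 1


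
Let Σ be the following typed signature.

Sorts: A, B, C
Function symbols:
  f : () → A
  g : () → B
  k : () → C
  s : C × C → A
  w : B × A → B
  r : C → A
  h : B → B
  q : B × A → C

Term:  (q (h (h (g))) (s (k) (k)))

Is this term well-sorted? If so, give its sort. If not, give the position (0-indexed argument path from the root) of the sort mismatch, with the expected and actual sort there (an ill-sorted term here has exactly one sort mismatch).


well-sorted; sort = C

      (g) : B
    (h (g)) : B
  (h (h (g))) : B
    (k) : C
    (k) : C
  (s (k) (k)) : A
(q (h (h (g))) (s (k) (k))) : C


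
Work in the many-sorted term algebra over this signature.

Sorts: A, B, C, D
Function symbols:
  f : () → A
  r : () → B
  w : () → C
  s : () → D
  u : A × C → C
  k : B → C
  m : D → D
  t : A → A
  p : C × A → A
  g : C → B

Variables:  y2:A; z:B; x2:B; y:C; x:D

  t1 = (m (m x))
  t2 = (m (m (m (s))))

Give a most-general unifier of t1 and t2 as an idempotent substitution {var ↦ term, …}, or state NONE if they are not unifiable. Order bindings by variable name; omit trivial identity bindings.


{x ↦ (m (s))}


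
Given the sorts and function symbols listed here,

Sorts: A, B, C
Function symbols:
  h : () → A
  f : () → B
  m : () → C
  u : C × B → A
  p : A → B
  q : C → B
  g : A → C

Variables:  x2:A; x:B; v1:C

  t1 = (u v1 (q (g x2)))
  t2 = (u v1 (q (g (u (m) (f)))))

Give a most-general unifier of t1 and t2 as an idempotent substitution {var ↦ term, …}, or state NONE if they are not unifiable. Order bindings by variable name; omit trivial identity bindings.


{x2 ↦ (u (m) (f))}


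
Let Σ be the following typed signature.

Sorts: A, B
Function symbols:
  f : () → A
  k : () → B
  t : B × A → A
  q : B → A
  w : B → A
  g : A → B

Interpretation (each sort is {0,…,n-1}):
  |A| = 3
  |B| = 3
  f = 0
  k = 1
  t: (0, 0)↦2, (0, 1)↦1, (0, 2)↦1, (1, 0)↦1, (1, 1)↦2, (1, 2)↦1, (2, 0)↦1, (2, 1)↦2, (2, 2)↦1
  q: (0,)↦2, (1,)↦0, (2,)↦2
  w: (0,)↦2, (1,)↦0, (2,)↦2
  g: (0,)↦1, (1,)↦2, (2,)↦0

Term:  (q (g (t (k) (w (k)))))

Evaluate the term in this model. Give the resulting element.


  k = 1
  k = 1
  (w (k)) = w(1,) = 0
  (t (k) (w (k))) = t(1, 0) = 1
  (g (t (k) (w (k)))) = g(1,) = 2
  (q (g (t (k) (w (k))))) = q(2,) = 2

value = 2


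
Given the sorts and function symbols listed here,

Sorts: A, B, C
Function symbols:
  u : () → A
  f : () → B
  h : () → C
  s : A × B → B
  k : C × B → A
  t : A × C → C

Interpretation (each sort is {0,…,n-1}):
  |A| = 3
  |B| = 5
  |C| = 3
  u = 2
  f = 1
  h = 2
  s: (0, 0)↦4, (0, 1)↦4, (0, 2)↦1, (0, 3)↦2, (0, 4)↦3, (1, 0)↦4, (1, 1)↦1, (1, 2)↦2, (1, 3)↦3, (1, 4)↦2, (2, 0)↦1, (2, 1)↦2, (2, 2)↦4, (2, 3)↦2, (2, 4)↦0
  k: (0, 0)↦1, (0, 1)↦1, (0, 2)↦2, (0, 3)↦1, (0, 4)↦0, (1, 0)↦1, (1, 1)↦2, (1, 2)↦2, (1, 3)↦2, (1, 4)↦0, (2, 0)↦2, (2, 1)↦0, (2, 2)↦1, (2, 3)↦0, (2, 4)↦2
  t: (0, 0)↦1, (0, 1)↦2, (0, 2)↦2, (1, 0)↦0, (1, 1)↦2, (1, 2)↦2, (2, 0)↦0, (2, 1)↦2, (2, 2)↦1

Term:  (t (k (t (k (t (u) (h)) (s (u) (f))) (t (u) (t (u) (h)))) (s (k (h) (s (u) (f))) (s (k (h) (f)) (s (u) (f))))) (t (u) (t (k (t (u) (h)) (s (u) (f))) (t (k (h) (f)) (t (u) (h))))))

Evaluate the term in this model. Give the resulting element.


value = 1

  u = 2
  h = 2
  (t (u) (h)) = t(2, 2) = 1
  u = 2
  f = 1
  (s (u) (f)) = s(2, 1) = 2
  (k (t (u) (h)) (s (u) (f))) = k(1, 2) = 2
  u = 2
  u = 2
  h = 2
  (t (u) (h)) = t(2, 2) = 1
  (t (u) (t (u) (h))) = t(2, 1) = 2
  (t (k (t (u) (h)) (s (u) (f))) (t (u) (t (u) (h)))) = t(2, 2) = 1
  h = 2
  u = 2
  f = 1
  (s (u) (f)) = s(2, 1) = 2
  (k (h) (s (u) (f))) = k(2, 2) = 1
  h = 2
  f = 1
  (k (h) (f)) = k(2, 1) = 0
  u = 2
  f = 1
  (s (u) (f)) = s(2, 1) = 2
  (s (k (h) (f)) (s (u) (f))) = s(0, 2) = 1
  (s (k (h) (s (u) (f))) (s (k (h) (f)) (s (u) (f)))) = s(1, 1) = 1
  (k (t (k (t (u) (h)) (s (u) (f))) (t (u) (t (u) (h)))) (s (k (h) (s (u) (f))) (s (k (h) (f)) (s (u) (f))))) = k(1, 1) = 2
  u = 2
  u = 2
  h = 2
  (t (u) (h)) = t(2, 2) = 1
  u = 2
  f = 1
  (s (u) (f)) = s(2, 1) = 2
  (k (t (u) (h)) (s (u) (f))) = k(1, 2) = 2
  h = 2
  f = 1
  (k (h) (f)) = k(2, 1) = 0
  u = 2
  h = 2
  (t (u) (h)) = t(2, 2) = 1
  (t (k (h) (f)) (t (u) (h))) = t(0, 1) = 2
  (t (k (t (u) (h)) (s (u) (f))) (t (k (h) (f)) (t (u) (h)))) = t(2, 2) = 1
  (t (u) (t (k (t (u) (h)) (s (u) (f))) (t (k (h) (f)) (t (u) (h))))) = t(2, 1) = 2
  (t (k (t (k (t (u) (h)) (s (u) (f))) (t (u) (t (u) (h)))) (s (k (h) (s (u) (f))) (s (k (h) (f)) (s (u) (f))))) (t (u) (t (k (t (u) (h)) (s (u) (f))) (t (k (h) (f)) (t (u) (h)))))) = t(2, 2) = 1


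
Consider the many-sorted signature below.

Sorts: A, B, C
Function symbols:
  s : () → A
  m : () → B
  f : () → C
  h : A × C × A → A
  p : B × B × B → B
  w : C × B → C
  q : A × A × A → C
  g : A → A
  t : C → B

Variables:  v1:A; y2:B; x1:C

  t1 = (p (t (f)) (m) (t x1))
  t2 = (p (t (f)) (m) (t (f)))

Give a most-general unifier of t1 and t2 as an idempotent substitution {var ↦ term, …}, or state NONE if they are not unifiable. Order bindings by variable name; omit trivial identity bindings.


{x1 ↦ (f)}


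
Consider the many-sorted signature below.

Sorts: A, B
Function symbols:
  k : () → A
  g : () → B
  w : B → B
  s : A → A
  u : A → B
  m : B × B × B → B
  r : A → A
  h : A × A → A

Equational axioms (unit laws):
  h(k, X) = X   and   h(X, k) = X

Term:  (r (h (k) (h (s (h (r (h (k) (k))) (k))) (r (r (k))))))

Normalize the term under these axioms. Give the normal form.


normal form = (r (h (s (r (k))) (r (r (k)))))

1. (r (h (k) (h (s (h (r (h (k) (k))) (k))) (r (r (k))))))  →  (r (h (s (h (r (h (k) (k))) (k))) (r (r (k)))))
2. (r (h (s (h (r (h (k) (k))) (k))) (r (r (k)))))  →  (r (h (s (r (h (k) (k)))) (r (r (k)))))
3. (r (h (s (r (h (k) (k)))) (r (r (k)))))  →  (r (h (s (r (k))) (r (r (k)))))


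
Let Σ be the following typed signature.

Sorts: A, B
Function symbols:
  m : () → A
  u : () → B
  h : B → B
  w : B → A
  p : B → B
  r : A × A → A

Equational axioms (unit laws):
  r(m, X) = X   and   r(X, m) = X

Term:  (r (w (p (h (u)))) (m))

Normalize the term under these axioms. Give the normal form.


normal form = (w (p (h (u))))

1. (r (w (p (h (u)))) (m))  →  (w (p (h (u))))


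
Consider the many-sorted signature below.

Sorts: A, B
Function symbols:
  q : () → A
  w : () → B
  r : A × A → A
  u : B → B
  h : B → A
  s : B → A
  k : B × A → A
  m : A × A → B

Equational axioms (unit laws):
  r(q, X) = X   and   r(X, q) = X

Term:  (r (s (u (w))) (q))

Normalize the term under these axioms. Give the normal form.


normal form = (s (u (w)))

1. (r (s (u (w))) (q))  →  (s (u (w)))


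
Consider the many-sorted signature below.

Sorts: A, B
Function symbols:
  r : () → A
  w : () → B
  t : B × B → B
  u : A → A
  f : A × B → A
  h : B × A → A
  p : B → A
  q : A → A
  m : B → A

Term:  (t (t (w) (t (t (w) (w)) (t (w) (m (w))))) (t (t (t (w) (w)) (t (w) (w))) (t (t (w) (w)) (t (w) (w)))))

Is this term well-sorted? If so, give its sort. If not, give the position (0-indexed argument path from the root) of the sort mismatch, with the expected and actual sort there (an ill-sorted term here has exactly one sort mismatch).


    (w) : B
        (w) : B
        (w) : B
      (t (w) (w)) : B
        (w) : B
          (w) : B
        (m (w)) : A
      (t (w) (m (w))) : ✗ arg 1 at [0, 1, 1, 1] has sort A, expected B
        (w) : B
        (w) : B
      (t (w) (w)) : B
        (w) : B
        (w) : B
      (t (w) (w)) : B
    (t (t (w) (w)) (t (w) (w))) : B
        (w) : B
        (w) : B
      (t (w) (w)) : B
        (w) : B
        (w) : B
      (t (w) (w)) : B
    (t (t (w) (w)) (t (w) (w))) : B
  (t (t (t (w) (w)) (t (w) (w))) (t (t (w) (w)) (t (w) (w)))) : B

ill-sorted at position [0, 1, 1, 1]: expected B, got A


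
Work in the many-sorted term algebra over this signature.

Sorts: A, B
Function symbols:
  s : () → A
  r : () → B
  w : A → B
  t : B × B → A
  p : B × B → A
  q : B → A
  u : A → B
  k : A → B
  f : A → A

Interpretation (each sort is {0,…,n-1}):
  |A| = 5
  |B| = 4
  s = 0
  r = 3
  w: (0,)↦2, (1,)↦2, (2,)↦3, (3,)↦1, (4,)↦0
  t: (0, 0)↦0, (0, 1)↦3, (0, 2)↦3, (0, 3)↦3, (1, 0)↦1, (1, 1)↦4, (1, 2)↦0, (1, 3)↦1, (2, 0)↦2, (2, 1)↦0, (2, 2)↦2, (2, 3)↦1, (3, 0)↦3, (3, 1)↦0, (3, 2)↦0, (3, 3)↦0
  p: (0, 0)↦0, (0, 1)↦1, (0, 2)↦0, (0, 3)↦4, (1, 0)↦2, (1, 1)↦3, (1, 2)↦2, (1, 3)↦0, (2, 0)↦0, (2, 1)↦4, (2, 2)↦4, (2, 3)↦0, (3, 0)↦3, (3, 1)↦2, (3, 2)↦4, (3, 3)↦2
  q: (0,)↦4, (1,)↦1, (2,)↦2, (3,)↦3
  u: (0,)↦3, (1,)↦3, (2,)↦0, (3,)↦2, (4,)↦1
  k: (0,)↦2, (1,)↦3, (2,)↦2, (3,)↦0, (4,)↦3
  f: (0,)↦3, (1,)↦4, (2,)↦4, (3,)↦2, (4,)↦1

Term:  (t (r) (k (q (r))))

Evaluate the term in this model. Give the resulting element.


value = 3

  r = 3
  r = 3
  (q (r)) = q(3,) = 3
  (k (q (r))) = k(3,) = 0
  (t (r) (k (q (r)))) = t(3, 0) = 3


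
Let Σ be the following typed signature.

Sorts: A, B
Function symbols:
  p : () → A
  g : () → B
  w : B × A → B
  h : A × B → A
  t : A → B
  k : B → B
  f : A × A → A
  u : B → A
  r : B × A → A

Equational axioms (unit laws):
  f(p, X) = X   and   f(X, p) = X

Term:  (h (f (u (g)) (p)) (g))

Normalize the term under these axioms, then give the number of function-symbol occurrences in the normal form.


1. (h (f (u (g)) (p)) (g))  →  (h (u (g)) (g))
normal form: (h (u (g)) (g))

size = 4


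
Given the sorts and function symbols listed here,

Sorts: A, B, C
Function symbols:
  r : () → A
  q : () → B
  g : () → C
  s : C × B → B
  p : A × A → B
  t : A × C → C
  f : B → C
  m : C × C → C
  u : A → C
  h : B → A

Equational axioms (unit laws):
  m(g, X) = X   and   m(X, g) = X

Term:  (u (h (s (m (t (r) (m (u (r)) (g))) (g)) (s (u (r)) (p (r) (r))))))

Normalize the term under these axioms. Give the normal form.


1. (u (h (s (m (t (r) (m (u (r)) (g))) (g)) (s (u (r)) (p (r) (r))))))  →  (u (h (s (t (r) (m (u (r)) (g))) (s (u (r)) (p (r) (r))))))
2. (u (h (s (t (r) (m (u (r)) (g))) (s (u (r)) (p (r) (r))))))  →  (u (h (s (t (r) (u (r))) (s (u (r)) (p (r) (r))))))

normal form = (u (h (s (t (r) (u (r))) (s (u (r)) (p (r) (r))))))


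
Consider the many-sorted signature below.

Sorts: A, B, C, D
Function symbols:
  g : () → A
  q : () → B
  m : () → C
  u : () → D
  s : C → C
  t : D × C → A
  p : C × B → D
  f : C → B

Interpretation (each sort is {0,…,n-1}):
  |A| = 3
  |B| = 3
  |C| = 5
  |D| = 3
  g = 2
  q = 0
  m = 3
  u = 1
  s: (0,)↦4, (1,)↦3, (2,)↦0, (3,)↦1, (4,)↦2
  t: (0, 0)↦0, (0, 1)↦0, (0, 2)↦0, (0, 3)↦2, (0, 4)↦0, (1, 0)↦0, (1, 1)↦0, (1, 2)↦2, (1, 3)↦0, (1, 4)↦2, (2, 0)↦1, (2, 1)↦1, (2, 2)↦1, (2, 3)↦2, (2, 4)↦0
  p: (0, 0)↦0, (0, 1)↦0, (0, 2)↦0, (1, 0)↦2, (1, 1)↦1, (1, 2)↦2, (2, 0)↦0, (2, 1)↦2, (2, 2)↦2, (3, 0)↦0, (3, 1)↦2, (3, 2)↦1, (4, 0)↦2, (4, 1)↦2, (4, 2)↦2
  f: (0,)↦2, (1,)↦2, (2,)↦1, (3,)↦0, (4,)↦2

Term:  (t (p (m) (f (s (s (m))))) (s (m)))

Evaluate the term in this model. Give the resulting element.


  m = 3
  m = 3
  (s (m)) = s(3,) = 1
  (s (s (m))) = s(1,) = 3
  (f (s (s (m)))) = f(3,) = 0
  (p (m) (f (s (s (m))))) = p(3, 0) = 0
  m = 3
  (s (m)) = s(3,) = 1
  (t (p (m) (f (s (s (m))))) (s (m))) = t(0, 1) = 0

value = 0


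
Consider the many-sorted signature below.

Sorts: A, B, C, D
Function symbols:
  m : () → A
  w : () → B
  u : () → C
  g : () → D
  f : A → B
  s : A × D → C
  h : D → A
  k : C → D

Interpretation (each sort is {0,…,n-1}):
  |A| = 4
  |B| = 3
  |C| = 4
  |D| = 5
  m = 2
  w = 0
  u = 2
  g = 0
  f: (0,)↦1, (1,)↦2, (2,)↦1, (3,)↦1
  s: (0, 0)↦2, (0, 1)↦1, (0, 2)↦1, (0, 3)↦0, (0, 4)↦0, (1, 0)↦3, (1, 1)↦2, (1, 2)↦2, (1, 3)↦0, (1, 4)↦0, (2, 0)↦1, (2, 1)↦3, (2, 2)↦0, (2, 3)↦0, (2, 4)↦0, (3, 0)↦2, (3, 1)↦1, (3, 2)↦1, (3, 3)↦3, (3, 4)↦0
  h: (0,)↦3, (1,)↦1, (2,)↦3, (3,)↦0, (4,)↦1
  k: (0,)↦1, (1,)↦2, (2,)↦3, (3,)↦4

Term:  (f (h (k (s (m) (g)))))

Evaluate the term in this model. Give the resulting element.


  m = 2
  g = 0
  (s (m) (g)) = s(2, 0) = 1
  (k (s (m) (g))) = k(1,) = 2
  (h (k (s (m) (g)))) = h(2,) = 3
  (f (h (k (s (m) (g))))) = f(3,) = 1

value = 1


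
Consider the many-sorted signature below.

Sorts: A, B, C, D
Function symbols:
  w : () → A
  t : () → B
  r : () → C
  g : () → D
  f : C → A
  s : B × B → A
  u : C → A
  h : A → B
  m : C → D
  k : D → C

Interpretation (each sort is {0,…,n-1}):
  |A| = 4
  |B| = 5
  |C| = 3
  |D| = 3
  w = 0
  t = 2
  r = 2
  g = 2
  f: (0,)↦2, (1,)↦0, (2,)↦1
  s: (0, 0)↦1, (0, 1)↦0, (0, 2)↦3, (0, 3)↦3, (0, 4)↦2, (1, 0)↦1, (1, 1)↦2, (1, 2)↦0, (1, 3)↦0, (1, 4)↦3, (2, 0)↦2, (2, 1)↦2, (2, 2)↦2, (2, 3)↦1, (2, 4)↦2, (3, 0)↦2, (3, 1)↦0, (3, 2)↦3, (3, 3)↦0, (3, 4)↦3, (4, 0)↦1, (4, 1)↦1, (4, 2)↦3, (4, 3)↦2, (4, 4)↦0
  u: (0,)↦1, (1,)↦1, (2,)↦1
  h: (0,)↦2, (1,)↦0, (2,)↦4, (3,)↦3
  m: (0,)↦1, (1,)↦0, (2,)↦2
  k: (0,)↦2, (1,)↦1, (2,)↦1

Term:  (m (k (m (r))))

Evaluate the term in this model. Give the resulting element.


value = 0

  r = 2
  (m (r)) = m(2,) = 2
  (k (m (r))) = k(2,) = 1
  (m (k (m (r)))) = m(1,) = 0


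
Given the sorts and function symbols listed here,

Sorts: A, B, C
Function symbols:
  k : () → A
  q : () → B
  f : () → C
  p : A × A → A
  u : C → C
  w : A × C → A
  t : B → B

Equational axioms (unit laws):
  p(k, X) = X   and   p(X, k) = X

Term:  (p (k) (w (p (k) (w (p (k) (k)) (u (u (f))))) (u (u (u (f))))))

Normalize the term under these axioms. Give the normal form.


1. (p (k) (w (p (k) (w (p (k) (k)) (u (u (f))))) (u (u (u (f))))))  →  (w (p (k) (w (p (k) (k)) (u (u (f))))) (u (u (u (f)))))
2. (w (p (k) (w (p (k) (k)) (u (u (f))))) (u (u (u (f)))))  →  (w (w (p (k) (k)) (u (u (f)))) (u (u (u (f)))))
3. (w (w (p (k) (k)) (u (u (f)))) (u (u (u (f)))))  →  (w (w (k) (u (u (f)))) (u (u (u (f)))))

normal form = (w (w (k) (u (u (f)))) (u (u (u (f)))))


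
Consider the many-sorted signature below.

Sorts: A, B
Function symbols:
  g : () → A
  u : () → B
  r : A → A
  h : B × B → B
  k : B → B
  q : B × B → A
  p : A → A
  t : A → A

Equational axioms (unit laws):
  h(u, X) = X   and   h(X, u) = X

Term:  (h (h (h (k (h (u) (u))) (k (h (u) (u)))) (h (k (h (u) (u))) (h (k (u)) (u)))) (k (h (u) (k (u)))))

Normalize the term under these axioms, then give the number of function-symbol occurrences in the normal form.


size = 15

1. (h (h (h (k (h (u) (u))) (k (h (u) (u)))) (h (k (h (u) (u))) (h (k (u)) (u)))) (k (h (u) (k (u)))))  →  (h (h (h (k (u)) (k (h (u) (u)))) (h (k (h (u) (u))) (h (k (u)) (u)))) (k (h (u) (k (u)))))
2. (h (h (h (k (u)) (k (h (u) (u)))) (h (k (h (u) (u))) (h (k (u)) (u)))) (k (h (u) (k (u)))))  →  (h (h (h (k (u)) (k (u))) (h (k (h (u) (u))) (h (k (u)) (u)))) (k (h (u) (k (u)))))
3. (h (h (h (k (u)) (k (u))) (h (k (h (u) (u))) (h (k (u)) (u)))) (k (h (u) (k (u)))))  →  (h (h (h (k (u)) (k (u))) (h (k (u)) (h (k (u)) (u)))) (k (h (u) (k (u)))))
4. (h (h (h (k (u)) (k (u))) (h (k (u)) (h (k (u)) (u)))) (k (h (u) (k (u)))))  →  (h (h (h (k (u)) (k (u))) (h (k (u)) (k (u)))) (k (h (u) (k (u)))))
5. (h (h (h (k (u)) (k (u))) (h (k (u)) (k (u)))) (k (h (u) (k (u)))))  →  (h (h (h (k (u)) (k (u))) (h (k (u)) (k (u)))) (k (k (u))))
normal form: (h (h (h (k (u)) (k (u))) (h (k (u)) (k (u)))) (k (k (u))))


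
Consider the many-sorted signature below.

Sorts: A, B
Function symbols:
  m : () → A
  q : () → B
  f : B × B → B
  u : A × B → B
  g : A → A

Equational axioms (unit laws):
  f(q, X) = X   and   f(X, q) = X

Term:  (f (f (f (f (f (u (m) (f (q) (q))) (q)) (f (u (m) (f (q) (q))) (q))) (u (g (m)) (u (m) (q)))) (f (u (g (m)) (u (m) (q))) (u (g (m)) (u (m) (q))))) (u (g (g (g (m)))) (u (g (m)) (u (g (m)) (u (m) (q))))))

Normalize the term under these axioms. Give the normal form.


normal form = (f (f (f (f (u (m) (q)) (u (m) (q))) (u (g (m)) (u (m) (q)))) (f (u (g (m)) (u (m) (q))) (u (g (m)) (u (m) (q))))) (u (g (g (g (m)))) (u (g (m)) (u (g (m)) (u (m) (q))))))

1. (f (f (f (f (f (u (m) (f (q) (q))) (q)) (f (u (m) (f (q) (q))) (q))) (u (g (m)) (u (m) (q)))) (f (u (g (m)) (u (m) (q))) (u (g (m)) (u (m) (q))))) (u (g (g (g (m)))) (u (g (m)) (u (g (m)) (u (m) (q))))))  →  (f (f (f (f (u (m) (f (q) (q))) (f (u (m) (f (q) (q))) (q))) (u (g (m)) (u (m) (q)))) (f (u (g (m)) (u (m) (q))) (u (g (m)) (u (m) (q))))) (u (g (g (g (m)))) (u (g (m)) (u (g (m)) (u (m) (q))))))
2. (f (f (f (f (u (m) (f (q) (q))) (f (u (m) (f (q) (q))) (q))) (u (g (m)) (u (m) (q)))) (f (u (g (m)) (u (m) (q))) (u (g (m)) (u (m) (q))))) (u (g (g (g (m)))) (u (g (m)) (u (g (m)) (u (m) (q))))))  →  (f (f (f (f (u (m) (q)) (f (u (m) (f (q) (q))) (q))) (u (g (m)) (u (m) (q)))) (f (u (g (m)) (u (m) (q))) (u (g (m)) (u (m) (q))))) (u (g (g (g (m)))) (u (g (m)) (u (g (m)) (u (m) (q))))))
3. (f (f (f (f (u (m) (q)) (f (u (m) (f (q) (q))) (q))) (u (g (m)) (u (m) (q)))) (f (u (g (m)) (u (m) (q))) (u (g (m)) (u (m) (q))))) (u (g (g (g (m)))) (u (g (m)) (u (g (m)) (u (m) (q))))))  →  (f (f (f (f (u (m) (q)) (u (m) (f (q) (q)))) (u (g (m)) (u (m) (q)))) (f (u (g (m)) (u (m) (q))) (u (g (m)) (u (m) (q))))) (u (g (g (g (m)))) (u (g (m)) (u (g (m)) (u (m) (q))))))
4. (f (f (f (f (u (m) (q)) (u (m) (f (q) (q)))) (u (g (m)) (u (m) (q)))) (f (u (g (m)) (u (m) (q))) (u (g (m)) (u (m) (q))))) (u (g (g (g (m)))) (u (g (m)) (u (g (m)) (u (m) (q))))))  →  (f (f (f (f (u (m) (q)) (u (m) (q))) (u (g (m)) (u (m) (q)))) (f (u (g (m)) (u (m) (q))) (u (g (m)) (u (m) (q))))) (u (g (g (g (m)))) (u (g (m)) (u (g (m)) (u (m) (q))))))


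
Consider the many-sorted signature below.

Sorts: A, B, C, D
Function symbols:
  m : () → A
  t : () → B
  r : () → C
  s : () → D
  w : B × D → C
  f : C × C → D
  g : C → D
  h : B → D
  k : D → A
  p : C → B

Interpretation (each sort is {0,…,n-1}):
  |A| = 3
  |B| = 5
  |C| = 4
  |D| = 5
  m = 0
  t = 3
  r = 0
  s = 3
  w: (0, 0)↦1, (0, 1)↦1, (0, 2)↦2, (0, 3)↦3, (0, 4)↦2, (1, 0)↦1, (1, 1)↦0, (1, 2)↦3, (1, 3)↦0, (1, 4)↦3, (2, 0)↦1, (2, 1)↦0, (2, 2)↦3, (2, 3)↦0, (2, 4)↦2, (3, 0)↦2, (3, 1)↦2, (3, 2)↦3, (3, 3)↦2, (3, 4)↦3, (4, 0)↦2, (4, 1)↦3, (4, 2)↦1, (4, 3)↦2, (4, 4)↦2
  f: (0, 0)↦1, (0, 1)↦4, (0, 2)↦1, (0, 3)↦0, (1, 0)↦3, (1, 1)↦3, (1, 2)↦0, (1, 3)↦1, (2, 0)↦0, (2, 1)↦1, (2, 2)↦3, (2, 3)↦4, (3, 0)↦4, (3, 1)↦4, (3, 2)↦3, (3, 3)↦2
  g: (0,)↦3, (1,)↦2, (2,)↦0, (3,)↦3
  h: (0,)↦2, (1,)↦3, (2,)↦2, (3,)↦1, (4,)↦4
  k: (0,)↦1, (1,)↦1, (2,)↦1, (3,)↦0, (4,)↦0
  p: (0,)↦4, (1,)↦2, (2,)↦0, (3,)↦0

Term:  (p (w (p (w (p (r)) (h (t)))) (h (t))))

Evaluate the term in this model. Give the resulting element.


  r = 0
  (p (r)) = p(0,) = 4
  t = 3
  (h (t)) = h(3,) = 1
  (w (p (r)) (h (t))) = w(4, 1) = 3
  (p (w (p (r)) (h (t)))) = p(3,) = 0
  t = 3
  (h (t)) = h(3,) = 1
  (w (p (w (p (r)) (h (t)))) (h (t))) = w(0, 1) = 1
  (p (w (p (w (p (r)) (h (t)))) (h (t)))) = p(1,) = 2

value = 2


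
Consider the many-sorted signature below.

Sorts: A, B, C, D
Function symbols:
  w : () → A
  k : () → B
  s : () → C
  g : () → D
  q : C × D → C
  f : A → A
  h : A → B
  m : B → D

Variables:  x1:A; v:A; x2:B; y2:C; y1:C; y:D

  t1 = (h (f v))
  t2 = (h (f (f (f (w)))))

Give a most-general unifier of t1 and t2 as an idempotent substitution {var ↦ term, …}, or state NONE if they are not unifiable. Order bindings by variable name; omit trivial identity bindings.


{v ↦ (f (f (w)))}


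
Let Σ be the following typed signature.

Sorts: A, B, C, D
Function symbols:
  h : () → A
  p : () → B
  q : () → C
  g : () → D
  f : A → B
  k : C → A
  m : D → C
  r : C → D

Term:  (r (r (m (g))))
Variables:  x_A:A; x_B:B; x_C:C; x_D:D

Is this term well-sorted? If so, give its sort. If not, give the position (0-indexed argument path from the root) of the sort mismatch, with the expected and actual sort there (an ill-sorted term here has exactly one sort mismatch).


      (g) : D
    (m (g)) : C
  (r (m (g))) : D
(r (r (m (g)))) : ✗ arg 0 at [0] has sort D, expected C

ill-sorted at position [0]: expected C, got D


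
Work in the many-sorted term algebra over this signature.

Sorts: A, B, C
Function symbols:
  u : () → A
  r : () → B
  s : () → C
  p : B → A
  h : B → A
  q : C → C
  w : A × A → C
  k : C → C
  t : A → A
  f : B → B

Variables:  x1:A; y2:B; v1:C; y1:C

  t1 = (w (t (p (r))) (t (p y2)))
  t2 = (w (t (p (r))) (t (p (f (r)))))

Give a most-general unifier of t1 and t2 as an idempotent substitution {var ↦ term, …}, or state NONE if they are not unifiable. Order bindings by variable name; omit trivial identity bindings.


{y2 ↦ (f (r))}


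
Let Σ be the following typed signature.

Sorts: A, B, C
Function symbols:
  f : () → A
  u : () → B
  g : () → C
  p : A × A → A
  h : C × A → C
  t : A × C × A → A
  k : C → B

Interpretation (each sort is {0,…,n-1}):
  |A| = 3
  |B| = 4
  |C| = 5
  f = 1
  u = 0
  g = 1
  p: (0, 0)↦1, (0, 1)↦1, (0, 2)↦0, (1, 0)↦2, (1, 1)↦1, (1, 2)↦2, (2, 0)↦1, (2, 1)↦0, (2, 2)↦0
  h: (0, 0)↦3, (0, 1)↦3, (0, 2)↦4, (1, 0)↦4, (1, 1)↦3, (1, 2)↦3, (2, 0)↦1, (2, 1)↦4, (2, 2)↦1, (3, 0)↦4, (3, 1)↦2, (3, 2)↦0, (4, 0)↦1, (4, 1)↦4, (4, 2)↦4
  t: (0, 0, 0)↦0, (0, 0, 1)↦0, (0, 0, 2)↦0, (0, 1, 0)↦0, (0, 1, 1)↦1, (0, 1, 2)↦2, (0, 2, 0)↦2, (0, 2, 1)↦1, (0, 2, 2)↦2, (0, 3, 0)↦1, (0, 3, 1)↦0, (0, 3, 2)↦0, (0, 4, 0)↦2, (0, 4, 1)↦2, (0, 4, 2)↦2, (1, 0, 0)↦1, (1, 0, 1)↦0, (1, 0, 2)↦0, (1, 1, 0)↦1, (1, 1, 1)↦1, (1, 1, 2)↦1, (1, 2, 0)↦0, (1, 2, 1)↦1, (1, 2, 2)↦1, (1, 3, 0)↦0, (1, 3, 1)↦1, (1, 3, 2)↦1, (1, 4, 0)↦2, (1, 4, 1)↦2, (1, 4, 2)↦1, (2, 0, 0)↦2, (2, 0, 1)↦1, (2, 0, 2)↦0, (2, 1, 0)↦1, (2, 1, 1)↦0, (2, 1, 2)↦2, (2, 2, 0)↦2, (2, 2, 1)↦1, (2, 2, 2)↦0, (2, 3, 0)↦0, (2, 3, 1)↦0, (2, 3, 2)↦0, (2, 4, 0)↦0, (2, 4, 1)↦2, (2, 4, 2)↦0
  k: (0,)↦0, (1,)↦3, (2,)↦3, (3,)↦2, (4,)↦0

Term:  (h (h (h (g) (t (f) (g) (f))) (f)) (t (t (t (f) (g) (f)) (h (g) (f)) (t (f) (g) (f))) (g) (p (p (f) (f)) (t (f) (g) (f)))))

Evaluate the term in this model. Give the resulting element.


  g = 1
  f = 1
  g = 1
  f = 1
  (t (f) (g) (f)) = t(1, 1, 1) = 1
  (h (g) (t (f) (g) (f))) = h(1, 1) = 3
  f = 1
  (h (h (g) (t (f) (g) (f))) (f)) = h(3, 1) = 2
  f = 1
  g = 1
  f = 1
  (t (f) (g) (f)) = t(1, 1, 1) = 1
  g = 1
  f = 1
  (h (g) (f)) = h(1, 1) = 3
  f = 1
  g = 1
  f = 1
  (t (f) (g) (f)) = t(1, 1, 1) = 1
  (t (t (f) (g) (f)) (h (g) (f)) (t (f) (g) (f))) = t(1, 3, 1) = 1
  g = 1
  f = 1
  f = 1
  (p (f) (f)) = p(1, 1) = 1
  f = 1
  g = 1
  f = 1
  (t (f) (g) (f)) = t(1, 1, 1) = 1
  (p (p (f) (f)) (t (f) (g) (f))) = p(1, 1) = 1
  (t (t (t (f) (g) (f)) (h (g) (f)) (t (f) (g) (f))) (g) (p (p (f) (f)) (t (f) (g) (f)))) = t(1, 1, 1) = 1
  (h (h (h (g) (t (f) (g) (f))) (f)) (t (t (t (f) (g) (f)) (h (g) (f)) (t (f) (g) (f))) (g) (p (p (f) (f)) (t (f) (g) (f))))) = h(2, 1) = 4

value = 4


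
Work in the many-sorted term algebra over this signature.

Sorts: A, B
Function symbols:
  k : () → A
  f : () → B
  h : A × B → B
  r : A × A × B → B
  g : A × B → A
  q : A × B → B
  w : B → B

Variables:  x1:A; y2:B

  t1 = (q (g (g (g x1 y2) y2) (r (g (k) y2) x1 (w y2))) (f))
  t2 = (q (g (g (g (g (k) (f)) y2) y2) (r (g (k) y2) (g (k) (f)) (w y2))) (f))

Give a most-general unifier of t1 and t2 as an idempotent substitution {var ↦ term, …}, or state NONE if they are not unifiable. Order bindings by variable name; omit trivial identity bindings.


{x1 ↦ (g (k) (f))}


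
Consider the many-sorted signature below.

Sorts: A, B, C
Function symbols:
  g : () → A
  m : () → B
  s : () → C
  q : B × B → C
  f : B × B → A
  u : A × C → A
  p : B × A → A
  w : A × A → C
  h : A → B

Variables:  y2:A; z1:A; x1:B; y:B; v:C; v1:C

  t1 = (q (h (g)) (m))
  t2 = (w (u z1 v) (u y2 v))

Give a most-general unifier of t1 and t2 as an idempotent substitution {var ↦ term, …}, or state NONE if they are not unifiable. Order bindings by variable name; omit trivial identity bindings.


head clash or occurs-check failure — not unifiable

NONE (not unifiable)


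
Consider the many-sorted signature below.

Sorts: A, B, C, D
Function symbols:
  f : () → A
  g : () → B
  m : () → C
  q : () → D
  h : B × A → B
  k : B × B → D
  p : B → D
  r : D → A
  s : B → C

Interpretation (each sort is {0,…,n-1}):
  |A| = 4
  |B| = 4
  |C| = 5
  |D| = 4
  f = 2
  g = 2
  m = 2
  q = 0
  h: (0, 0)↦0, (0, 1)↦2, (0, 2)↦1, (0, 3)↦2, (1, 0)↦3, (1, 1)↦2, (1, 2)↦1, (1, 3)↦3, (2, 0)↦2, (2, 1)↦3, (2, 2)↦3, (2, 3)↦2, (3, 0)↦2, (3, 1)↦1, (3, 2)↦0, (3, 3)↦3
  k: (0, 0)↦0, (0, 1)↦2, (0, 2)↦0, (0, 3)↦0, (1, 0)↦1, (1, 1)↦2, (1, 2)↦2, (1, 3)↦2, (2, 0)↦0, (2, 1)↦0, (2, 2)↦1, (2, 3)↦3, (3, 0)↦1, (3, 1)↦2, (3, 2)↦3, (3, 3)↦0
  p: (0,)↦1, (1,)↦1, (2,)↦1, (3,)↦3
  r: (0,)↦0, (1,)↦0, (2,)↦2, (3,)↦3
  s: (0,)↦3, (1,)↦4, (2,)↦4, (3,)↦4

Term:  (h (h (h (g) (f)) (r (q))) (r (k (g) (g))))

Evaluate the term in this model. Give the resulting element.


value = 2

  g = 2
  f = 2
  (h (g) (f)) = h(2, 2) = 3
  q = 0
  (r (q)) = r(0,) = 0
  (h (h (g) (f)) (r (q))) = h(3, 0) = 2
  g = 2
  g = 2
  (k (g) (g)) = k(2, 2) = 1
  (r (k (g) (g))) = r(1,) = 0
  (h (h (h (g) (f)) (r (q))) (r (k (g) (g)))) = h(2, 0) = 2


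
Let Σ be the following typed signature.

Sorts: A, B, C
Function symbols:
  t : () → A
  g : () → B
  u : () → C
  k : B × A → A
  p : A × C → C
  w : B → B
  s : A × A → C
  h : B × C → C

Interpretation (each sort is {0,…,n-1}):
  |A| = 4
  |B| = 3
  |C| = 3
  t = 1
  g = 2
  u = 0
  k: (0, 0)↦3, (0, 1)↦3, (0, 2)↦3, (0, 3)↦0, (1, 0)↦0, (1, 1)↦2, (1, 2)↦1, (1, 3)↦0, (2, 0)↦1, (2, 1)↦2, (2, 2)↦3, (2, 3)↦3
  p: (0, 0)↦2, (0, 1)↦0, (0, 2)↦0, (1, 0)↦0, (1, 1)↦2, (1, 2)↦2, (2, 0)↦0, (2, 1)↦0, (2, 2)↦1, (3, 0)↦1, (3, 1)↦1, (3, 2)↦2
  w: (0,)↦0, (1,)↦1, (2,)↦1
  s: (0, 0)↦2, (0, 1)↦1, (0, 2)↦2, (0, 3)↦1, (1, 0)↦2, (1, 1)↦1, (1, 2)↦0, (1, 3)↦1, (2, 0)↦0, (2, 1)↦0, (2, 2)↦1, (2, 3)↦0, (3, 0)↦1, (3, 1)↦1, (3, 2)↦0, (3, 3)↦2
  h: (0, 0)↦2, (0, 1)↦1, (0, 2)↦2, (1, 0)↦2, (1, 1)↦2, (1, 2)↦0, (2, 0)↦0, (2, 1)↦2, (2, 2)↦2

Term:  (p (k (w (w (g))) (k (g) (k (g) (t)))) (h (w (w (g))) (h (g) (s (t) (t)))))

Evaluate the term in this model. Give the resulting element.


  g = 2
  (w (g)) = w(2,) = 1
  (w (w (g))) = w(1,) = 1
  g = 2
  g = 2
  t = 1
  (k (g) (t)) = k(2, 1) = 2
  (k (g) (k (g) (t))) = k(2, 2) = 3
  (k (w (w (g))) (k (g) (k (g) (t)))) = k(1, 3) = 0
  g = 2
  (w (g)) = w(2,) = 1
  (w (w (g))) = w(1,) = 1
  g = 2
  t = 1
  t = 1
  (s (t) (t)) = s(1, 1) = 1
  (h (g) (s (t) (t))) = h(2, 1) = 2
  (h (w (w (g))) (h (g) (s (t) (t)))) = h(1, 2) = 0
  (p (k (w (w (g))) (k (g) (k (g) (t)))) (h (w (w (g))) (h (g) (s (t) (t))))) = p(0, 0) = 2

value = 2


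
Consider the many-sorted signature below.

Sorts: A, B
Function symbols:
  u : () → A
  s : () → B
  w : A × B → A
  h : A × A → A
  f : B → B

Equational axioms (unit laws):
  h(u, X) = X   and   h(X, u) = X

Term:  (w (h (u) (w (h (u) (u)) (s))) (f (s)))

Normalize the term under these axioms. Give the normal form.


1. (w (h (u) (w (h (u) (u)) (s))) (f (s)))  →  (w (w (h (u) (u)) (s)) (f (s)))
2. (w (w (h (u) (u)) (s)) (f (s)))  →  (w (w (u) (s)) (f (s)))

normal form = (w (w (u) (s)) (f (s)))


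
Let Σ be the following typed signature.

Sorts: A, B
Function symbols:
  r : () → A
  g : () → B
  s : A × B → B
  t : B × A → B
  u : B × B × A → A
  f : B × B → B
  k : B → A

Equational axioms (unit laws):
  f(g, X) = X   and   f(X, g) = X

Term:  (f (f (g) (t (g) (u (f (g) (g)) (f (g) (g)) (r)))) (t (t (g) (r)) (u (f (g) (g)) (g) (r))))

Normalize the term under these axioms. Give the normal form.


normal form = (f (t (g) (u (g) (g) (r))) (t (t (g) (r)) (u (g) (g) (r))))

1. (f (f (g) (t (g) (u (f (g) (g)) (f (g) (g)) (r)))) (t (t (g) (r)) (u (f (g) (g)) (g) (r))))  →  (f (t (g) (u (f (g) (g)) (f (g) (g)) (r))) (t (t (g) (r)) (u (f (g) (g)) (g) (r))))
2. (f (t (g) (u (f (g) (g)) (f (g) (g)) (r))) (t (t (g) (r)) (u (f (g) (g)) (g) (r))))  →  (f (t (g) (u (g) (f (g) (g)) (r))) (t (t (g) (r)) (u (f (g) (g)) (g) (r))))
3. (f (t (g) (u (g) (f (g) (g)) (r))) (t (t (g) (r)) (u (f (g) (g)) (g) (r))))  →  (f (t (g) (u (g) (g) (r))) (t (t (g) (r)) (u (f (g) (g)) (g) (r))))
4. (f (t (g) (u (g) (g) (r))) (t (t (g) (r)) (u (f (g) (g)) (g) (r))))  →  (f (t (g) (u (g) (g) (r))) (t (t (g) (r)) (u (g) (g) (r))))


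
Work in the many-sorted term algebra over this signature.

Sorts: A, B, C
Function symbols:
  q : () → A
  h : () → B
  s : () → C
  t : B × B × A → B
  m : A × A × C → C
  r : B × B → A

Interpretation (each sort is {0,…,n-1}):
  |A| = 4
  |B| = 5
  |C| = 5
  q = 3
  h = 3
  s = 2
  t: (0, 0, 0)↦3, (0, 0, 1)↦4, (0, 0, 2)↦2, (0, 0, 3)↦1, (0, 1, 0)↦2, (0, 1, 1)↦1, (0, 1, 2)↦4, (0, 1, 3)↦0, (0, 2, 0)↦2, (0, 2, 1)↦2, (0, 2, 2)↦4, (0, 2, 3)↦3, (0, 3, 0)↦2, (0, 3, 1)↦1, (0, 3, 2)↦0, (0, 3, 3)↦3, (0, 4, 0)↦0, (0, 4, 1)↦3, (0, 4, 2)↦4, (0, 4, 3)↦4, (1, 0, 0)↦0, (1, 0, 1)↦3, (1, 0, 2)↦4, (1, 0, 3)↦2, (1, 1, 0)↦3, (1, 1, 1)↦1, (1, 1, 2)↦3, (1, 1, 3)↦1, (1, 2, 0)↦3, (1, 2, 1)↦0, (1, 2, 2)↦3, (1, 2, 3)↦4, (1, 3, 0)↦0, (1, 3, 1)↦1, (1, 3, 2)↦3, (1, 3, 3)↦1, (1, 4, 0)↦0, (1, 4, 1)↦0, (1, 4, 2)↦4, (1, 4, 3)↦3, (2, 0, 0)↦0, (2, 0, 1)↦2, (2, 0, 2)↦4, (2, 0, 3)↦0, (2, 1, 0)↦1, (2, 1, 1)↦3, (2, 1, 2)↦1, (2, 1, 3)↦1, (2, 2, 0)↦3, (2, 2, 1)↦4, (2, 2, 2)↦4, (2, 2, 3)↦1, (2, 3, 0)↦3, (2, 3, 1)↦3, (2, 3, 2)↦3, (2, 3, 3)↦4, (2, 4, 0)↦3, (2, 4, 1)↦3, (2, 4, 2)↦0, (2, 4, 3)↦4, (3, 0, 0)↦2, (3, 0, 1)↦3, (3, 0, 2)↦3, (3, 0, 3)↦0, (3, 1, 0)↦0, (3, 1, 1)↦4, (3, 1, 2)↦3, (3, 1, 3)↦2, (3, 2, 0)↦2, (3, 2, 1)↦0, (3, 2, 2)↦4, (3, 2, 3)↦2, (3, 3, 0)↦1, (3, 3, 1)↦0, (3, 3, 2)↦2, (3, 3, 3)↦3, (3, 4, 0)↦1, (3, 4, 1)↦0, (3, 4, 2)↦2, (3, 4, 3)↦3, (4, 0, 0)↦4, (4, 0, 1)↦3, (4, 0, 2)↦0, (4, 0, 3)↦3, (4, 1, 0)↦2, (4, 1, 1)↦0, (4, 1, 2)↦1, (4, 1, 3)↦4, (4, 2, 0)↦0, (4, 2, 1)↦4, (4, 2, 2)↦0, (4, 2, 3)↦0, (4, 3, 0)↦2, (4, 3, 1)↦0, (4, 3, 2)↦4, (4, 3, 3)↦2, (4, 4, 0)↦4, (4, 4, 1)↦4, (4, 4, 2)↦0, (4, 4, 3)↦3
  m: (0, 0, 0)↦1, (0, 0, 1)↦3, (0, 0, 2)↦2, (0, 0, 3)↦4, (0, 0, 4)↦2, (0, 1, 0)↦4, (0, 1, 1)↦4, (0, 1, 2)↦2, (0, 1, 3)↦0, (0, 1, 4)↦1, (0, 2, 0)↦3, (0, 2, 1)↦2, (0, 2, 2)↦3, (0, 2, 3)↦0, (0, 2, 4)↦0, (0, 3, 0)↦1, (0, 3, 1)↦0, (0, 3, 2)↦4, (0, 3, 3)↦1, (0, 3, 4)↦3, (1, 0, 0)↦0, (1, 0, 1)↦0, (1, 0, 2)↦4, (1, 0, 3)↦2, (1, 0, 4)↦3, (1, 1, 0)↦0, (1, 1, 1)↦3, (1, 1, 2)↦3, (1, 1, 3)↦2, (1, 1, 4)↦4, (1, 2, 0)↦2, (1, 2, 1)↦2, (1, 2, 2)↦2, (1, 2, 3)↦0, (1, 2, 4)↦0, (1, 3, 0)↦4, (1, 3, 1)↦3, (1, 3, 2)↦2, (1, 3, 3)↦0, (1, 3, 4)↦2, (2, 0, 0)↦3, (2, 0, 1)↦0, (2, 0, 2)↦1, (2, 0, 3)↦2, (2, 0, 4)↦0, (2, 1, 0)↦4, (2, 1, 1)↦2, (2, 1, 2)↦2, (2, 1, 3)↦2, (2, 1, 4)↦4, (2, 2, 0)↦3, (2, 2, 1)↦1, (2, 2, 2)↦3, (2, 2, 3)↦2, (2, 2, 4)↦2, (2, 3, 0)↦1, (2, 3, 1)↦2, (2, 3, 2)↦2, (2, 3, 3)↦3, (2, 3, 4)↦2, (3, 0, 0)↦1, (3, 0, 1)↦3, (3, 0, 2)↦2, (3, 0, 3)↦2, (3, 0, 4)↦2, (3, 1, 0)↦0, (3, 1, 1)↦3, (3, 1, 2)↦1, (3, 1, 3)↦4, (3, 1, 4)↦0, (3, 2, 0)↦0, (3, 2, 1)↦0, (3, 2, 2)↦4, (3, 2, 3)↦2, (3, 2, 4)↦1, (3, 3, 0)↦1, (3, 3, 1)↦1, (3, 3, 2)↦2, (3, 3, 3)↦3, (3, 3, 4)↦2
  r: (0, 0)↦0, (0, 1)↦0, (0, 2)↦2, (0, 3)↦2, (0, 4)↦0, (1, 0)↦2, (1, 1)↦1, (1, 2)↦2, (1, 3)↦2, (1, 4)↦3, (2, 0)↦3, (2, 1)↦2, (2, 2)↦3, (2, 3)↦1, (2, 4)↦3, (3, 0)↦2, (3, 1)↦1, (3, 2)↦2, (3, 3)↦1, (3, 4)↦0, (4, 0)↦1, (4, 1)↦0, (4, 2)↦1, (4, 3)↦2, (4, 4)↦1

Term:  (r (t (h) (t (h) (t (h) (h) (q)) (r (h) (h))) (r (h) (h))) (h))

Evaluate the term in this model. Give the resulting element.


  h = 3
  h = 3
  h = 3
  h = 3
  q = 3
  (t (h) (h) (q)) = t(3, 3, 3) = 3
  h = 3
  h = 3
  (r (h) (h)) = r(3, 3) = 1
  (t (h) (t (h) (h) (q)) (r (h) (h))) = t(3, 3, 1) = 0
  h = 3
  h = 3
  (r (h) (h)) = r(3, 3) = 1
  (t (h) (t (h) (t (h) (h) (q)) (r (h) (h))) (r (h) (h))) = t(3, 0, 1) = 3
  h = 3
  (r (t (h) (t (h) (t (h) (h) (q)) (r (h) (h))) (r (h) (h))) (h)) = r(3, 3) = 1

value = 1


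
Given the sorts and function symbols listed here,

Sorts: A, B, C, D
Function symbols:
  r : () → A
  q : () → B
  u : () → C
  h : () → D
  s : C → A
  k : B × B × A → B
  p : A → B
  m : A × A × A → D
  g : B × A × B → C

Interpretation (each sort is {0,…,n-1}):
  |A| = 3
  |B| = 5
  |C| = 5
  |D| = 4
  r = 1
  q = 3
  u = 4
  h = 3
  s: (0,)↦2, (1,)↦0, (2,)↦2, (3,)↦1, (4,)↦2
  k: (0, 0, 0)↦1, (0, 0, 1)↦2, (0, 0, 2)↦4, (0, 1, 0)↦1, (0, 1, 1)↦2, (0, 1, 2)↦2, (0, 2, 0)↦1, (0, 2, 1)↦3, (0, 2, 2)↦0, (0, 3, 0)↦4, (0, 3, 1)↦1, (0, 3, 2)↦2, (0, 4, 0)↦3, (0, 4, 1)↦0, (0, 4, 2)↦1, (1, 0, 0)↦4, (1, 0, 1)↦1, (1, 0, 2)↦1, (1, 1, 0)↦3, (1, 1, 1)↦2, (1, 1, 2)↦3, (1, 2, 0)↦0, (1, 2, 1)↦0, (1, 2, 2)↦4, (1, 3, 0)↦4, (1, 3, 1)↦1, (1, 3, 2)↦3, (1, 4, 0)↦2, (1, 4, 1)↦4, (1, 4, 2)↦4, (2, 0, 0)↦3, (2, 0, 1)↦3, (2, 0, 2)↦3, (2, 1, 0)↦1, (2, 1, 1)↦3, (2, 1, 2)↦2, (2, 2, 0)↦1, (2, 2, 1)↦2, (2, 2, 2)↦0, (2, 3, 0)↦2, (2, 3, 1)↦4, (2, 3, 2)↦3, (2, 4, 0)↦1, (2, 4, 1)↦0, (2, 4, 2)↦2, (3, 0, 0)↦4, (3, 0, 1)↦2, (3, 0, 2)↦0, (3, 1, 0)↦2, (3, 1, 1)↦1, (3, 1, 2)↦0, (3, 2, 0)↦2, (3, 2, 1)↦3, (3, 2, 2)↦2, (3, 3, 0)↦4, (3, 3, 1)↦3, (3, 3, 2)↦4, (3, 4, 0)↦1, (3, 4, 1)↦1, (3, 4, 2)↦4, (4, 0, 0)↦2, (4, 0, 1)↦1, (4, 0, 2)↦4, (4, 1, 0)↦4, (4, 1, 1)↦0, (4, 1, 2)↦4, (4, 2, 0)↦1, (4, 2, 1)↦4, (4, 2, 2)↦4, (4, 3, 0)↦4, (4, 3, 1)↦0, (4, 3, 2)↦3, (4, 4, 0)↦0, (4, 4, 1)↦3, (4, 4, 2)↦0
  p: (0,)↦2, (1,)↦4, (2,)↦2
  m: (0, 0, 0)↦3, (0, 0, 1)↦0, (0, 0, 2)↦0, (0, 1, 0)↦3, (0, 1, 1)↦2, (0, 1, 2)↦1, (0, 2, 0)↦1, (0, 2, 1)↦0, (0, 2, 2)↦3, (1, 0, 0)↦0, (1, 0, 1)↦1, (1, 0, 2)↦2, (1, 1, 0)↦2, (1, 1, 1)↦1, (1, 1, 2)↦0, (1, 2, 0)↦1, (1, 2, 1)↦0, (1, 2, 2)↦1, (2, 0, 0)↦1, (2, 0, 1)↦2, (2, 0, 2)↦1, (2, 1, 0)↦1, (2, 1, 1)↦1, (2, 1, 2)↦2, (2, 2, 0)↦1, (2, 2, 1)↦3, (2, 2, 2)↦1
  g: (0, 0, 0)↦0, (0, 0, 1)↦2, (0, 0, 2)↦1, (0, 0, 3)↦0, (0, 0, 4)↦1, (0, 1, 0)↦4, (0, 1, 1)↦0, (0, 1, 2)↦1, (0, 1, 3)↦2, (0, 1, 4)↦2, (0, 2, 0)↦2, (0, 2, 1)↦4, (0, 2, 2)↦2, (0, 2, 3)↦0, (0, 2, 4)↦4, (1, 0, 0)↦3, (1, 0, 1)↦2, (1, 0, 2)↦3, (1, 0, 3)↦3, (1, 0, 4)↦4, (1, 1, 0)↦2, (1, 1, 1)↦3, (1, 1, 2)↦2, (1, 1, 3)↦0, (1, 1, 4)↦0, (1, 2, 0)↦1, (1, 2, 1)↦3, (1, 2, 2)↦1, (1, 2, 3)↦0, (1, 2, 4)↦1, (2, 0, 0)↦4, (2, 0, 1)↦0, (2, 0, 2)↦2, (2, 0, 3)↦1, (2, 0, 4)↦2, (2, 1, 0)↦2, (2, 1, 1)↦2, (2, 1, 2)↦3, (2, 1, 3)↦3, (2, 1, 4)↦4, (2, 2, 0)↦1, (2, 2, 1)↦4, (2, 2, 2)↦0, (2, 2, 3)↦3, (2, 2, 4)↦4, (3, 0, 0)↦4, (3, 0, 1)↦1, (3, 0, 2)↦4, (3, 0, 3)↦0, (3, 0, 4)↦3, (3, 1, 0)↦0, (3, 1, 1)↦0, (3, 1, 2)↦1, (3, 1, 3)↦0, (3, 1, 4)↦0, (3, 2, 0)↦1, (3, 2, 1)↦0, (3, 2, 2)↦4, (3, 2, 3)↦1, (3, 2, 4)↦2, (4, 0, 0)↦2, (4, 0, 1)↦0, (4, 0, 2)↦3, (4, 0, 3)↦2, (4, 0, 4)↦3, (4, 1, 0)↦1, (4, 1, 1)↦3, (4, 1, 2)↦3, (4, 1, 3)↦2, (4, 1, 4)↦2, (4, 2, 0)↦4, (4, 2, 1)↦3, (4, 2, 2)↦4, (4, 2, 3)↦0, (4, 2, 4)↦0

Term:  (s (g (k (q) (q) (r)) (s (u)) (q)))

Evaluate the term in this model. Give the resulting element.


value = 0

  q = 3
  q = 3
  r = 1
  (k (q) (q) (r)) = k(3, 3, 1) = 3
  u = 4
  (s (u)) = s(4,) = 2
  q = 3
  (g (k (q) (q) (r)) (s (u)) (q)) = g(3, 2, 3) = 1
  (s (g (k (q) (q) (r)) (s (u)) (q))) = s(1,) = 0


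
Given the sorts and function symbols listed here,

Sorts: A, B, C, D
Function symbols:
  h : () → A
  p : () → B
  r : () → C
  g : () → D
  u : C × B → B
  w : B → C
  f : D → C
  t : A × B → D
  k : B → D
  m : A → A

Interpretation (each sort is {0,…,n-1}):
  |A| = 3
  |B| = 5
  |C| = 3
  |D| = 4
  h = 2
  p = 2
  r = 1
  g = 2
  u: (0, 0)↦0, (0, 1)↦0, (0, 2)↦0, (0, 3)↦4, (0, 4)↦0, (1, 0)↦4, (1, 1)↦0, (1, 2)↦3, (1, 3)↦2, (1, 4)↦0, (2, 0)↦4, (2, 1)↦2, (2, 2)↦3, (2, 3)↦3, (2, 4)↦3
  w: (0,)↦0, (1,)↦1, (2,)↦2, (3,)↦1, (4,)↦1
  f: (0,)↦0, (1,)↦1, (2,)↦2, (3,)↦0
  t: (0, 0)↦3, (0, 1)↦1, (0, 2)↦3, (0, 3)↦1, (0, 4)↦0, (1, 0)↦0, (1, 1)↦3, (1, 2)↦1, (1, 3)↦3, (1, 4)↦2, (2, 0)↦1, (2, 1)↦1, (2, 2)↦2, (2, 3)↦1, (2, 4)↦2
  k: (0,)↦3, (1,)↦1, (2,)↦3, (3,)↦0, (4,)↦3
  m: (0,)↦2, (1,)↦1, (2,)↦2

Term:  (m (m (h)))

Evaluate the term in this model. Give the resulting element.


  h = 2
  (m (h)) = m(2,) = 2
  (m (m (h))) = m(2,) = 2

value = 2
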